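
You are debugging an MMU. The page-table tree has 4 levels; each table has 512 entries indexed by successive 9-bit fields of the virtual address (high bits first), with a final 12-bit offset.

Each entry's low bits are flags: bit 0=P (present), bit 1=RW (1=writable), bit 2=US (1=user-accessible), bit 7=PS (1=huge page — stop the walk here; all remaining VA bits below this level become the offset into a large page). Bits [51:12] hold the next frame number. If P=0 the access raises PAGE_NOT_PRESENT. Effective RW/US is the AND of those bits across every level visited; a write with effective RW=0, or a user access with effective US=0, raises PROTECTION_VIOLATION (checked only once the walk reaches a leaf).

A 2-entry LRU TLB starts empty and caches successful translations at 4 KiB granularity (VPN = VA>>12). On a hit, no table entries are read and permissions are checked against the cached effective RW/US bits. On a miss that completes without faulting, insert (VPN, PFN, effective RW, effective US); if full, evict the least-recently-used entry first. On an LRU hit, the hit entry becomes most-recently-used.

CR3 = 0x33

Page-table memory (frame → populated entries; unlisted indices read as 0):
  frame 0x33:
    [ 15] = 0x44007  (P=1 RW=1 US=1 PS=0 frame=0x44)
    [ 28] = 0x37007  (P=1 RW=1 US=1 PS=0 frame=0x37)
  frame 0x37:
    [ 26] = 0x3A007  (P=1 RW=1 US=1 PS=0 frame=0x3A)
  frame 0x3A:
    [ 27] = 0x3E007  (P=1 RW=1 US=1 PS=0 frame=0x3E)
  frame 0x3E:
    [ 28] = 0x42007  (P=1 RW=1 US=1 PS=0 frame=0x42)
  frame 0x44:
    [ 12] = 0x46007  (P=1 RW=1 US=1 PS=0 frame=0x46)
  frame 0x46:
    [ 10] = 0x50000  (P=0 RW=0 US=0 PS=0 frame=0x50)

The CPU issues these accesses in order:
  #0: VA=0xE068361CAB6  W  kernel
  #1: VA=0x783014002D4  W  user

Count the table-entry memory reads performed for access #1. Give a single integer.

Per-access translation:
#0 VA=0xE068361CAB6 (w,kernel):
  [0] read 0x33 idx=28: raw=0x37007 flags P=1 W=1 U=1 S=0
  [1] read 0x37 idx=26: raw=0x3A007 flags P=1 W=1 U=1 S=0
  [2] read 0x3A idx=27: raw=0x3E007 flags P=1 W=1 U=1 S=0
  [3] read 0x3E idx=28: raw=0x42007 flags P=1 W=1 U=1 S=0
  → PA=0x42AB6  (4 entries read)
#1 VA=0x783014002D4 (w,user):
  [0] read 0x33 idx=15: raw=0x44007 flags P=1 W=1 U=1 S=0
  [1] read 0x44 idx=12: raw=0x46007 flags P=1 W=1 U=1 S=0
  [2] read 0x46 idx=10: raw=0x50000 flags P=0 W=0 U=0 S=0
  ✗ PAGE_NOT_PRESENT  [3 reads]

Entries read for #1: 3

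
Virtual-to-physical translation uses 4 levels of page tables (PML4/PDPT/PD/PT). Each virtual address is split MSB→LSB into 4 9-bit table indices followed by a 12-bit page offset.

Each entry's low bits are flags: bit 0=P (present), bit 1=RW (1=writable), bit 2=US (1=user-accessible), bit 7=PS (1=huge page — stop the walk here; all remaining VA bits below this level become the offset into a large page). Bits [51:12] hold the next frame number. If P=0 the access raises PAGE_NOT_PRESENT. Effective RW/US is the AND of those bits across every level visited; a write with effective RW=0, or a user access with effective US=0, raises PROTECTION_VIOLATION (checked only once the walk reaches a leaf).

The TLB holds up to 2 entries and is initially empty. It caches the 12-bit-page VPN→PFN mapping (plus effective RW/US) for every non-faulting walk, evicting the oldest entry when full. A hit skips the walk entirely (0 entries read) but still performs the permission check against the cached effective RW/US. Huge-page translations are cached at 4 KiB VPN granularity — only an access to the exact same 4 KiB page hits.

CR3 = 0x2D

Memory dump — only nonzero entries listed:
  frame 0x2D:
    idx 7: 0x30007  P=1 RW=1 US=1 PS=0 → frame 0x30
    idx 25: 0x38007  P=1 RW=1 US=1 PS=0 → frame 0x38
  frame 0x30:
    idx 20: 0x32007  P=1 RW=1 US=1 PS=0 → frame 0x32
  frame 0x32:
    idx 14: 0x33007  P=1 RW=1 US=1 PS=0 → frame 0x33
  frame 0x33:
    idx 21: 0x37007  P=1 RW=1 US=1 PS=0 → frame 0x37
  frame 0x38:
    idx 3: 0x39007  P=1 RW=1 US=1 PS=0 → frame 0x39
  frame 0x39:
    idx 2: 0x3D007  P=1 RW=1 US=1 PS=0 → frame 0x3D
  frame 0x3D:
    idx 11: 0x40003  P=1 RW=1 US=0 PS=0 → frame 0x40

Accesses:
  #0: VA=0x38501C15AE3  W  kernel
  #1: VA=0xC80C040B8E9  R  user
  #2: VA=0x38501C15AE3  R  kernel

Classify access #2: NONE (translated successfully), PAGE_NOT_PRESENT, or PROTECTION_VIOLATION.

Per-access translation:
#0 VA=0x38501C15AE3 (w,kernel):
  [0] read 0x2D idx=7: raw=0x30007 flags P=1 W=1 U=1 S=0
  [1] read 0x30 idx=20: raw=0x32007 flags P=1 W=1 U=1 S=0
  [2] read 0x32 idx=14: raw=0x33007 flags P=1 W=1 U=1 S=0
  [3] read 0x33 idx=21: raw=0x37007 flags P=1 W=1 U=1 S=0
  ⇒ phys 0x37AE3  [4 reads]
#1 VA=0xC80C040B8E9 (r,user):
  [0] read 0x2D idx=25: raw=0x38007 flags P=1 W=1 U=1 S=0
  [1] read 0x38 idx=3: raw=0x39007 flags P=1 W=1 U=1 S=0
  [2] read 0x39 idx=2: raw=0x3D007 flags P=1 W=1 U=1 S=0
  [3] read 0x3D idx=11: raw=0x40003 flags P=1 W=1 U=0 S=0
  ✗ PROTECTION_VIOLATION  [4 reads]
#2 VA=0x38501C15AE3 (r,kernel):
  TLB hit vpn=0x38501C15 → PA=0x37AE3

Access #2 fault: NONE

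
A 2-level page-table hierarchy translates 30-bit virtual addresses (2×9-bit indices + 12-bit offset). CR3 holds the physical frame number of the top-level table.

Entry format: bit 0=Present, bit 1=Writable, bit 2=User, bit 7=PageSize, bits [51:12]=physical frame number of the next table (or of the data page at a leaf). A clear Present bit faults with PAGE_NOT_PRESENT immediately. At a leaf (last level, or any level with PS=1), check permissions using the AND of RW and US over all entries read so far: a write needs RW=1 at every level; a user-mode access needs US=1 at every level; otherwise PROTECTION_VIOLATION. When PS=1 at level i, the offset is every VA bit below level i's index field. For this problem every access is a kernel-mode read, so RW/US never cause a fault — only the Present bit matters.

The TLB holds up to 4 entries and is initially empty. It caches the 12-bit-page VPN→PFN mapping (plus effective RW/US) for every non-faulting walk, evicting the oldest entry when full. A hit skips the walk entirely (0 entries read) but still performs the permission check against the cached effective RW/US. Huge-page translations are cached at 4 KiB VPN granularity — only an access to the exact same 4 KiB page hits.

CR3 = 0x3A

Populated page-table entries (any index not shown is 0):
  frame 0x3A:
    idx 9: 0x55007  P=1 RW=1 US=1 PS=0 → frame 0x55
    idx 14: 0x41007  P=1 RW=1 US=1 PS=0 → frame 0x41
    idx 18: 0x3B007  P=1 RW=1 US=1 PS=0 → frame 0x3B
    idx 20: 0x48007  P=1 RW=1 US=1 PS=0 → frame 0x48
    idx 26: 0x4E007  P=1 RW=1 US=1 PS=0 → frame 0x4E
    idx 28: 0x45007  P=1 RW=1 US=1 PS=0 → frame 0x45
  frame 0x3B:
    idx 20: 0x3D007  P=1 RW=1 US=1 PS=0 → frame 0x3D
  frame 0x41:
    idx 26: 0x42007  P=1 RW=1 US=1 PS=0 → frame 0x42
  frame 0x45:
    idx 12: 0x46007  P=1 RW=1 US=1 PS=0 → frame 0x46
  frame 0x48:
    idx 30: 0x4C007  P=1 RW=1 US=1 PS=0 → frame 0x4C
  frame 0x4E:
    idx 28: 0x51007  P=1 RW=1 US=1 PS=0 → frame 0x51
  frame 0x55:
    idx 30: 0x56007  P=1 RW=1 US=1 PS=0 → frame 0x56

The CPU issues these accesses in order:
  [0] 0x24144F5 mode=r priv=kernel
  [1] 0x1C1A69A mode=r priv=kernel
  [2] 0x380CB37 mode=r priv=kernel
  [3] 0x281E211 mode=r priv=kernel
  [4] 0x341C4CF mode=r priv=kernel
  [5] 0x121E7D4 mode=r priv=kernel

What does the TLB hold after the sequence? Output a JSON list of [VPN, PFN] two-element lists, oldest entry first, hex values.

Per-access translation:
#0 VA=0x24144F5 (r,kernel):
  lvl0: tbl 0x3A, slot 18 ⇒ 0x3B007 (P1/RW1/US1/PS0)
  lvl1: tbl 0x3B, slot 20 ⇒ 0x3D007 (P1/RW1/US1/PS0)
  ⇒ phys 0x3D4F5  [2 reads]
#1 VA=0x1C1A69A (r,kernel):
  lvl0: tbl 0x3A, slot 14 ⇒ 0x41007 (P1/RW1/US1/PS0)
  lvl1: tbl 0x41, slot 26 ⇒ 0x42007 (P1/RW1/US1/PS0)
  ⇒ phys 0x4269A  [2 reads]
#2 VA=0x380CB37 (r,kernel):
  lvl0: tbl 0x3A, slot 28 ⇒ 0x45007 (P1/RW1/US1/PS0)
  lvl1: tbl 0x45, slot 12 ⇒ 0x46007 (P1/RW1/US1/PS0)
  ⇒ phys 0x46B37  [2 reads]
#3 VA=0x281E211 (r,kernel):
  lvl0: tbl 0x3A, slot 20 ⇒ 0x48007 (P1/RW1/US1/PS0)
  lvl1: tbl 0x48, slot 30 ⇒ 0x4C007 (P1/RW1/US1/PS0)
  ⇒ phys 0x4C211  [2 reads]
#4 VA=0x341C4CF (r,kernel):
  lvl0: tbl 0x3A, slot 26 ⇒ 0x4E007 (P1/RW1/US1/PS0)
  lvl1: tbl 0x4E, slot 28 ⇒ 0x51007 (P1/RW1/US1/PS0)
  ⇒ phys 0x514CF  [2 reads]
#5 VA=0x121E7D4 (r,kernel):
  lvl0: tbl 0x3A, slot 9 ⇒ 0x55007 (P1/RW1/US1/PS0)
  lvl1: tbl 0x55, slot 30 ⇒ 0x56007 (P1/RW1/US1/PS0)
  ⇒ phys 0x567D4  [2 reads]

TLB: [["0x380C", "0x46"], ["0x281E", "0x4C"], ["0x341C", "0x51"], ["0x121E", "0x56"]]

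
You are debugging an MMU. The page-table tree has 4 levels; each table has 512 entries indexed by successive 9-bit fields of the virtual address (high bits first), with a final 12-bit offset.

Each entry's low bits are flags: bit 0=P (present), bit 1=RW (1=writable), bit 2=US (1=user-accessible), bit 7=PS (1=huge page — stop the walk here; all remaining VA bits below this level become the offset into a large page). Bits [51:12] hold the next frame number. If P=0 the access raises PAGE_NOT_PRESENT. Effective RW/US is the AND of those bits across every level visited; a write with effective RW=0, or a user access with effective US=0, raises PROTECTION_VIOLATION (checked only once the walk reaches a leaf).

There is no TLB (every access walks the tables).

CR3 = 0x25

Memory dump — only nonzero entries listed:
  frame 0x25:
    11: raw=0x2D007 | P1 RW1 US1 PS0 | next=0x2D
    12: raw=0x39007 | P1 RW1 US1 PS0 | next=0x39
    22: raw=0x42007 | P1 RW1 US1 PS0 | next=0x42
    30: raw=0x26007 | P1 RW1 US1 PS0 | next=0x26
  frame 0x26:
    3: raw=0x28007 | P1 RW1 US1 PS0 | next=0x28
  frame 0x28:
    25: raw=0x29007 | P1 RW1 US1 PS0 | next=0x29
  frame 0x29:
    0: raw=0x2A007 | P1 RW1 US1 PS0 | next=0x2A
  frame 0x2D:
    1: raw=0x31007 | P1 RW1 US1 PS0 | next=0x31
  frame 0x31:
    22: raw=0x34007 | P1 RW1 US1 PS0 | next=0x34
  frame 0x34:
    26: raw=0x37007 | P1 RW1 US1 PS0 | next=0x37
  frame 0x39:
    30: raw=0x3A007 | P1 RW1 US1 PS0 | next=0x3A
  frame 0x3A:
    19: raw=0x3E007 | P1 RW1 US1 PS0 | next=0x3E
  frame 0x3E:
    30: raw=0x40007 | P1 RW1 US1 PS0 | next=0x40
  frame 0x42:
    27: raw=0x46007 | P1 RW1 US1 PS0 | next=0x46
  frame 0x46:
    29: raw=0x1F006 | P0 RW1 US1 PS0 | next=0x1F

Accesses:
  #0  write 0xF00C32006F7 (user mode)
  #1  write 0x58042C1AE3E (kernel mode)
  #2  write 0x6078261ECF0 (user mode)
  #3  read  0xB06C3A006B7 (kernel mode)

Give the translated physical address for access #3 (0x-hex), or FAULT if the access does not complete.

Trace:
#0 VA=0xF00C32006F7 (w,user):
  [0] read 0x25 idx=30: raw=0x26007 flags P=1 W=1 U=1 S=0
  [1] read 0x26 idx=3: raw=0x28007 flags P=1 W=1 U=1 S=0
  [2] read 0x28 idx=25: raw=0x29007 flags P=1 W=1 U=1 S=0
  [3] read 0x29 idx=0: raw=0x2A007 flags P=1 W=1 U=1 S=0
  ✓ 0x2A6F7  — 4 lookups
#1 VA=0x58042C1AE3E (w,kernel):
  [0] read 0x25 idx=11: raw=0x2D007 flags P=1 W=1 U=1 S=0
  [1] read 0x2D idx=1: raw=0x31007 flags P=1 W=1 U=1 S=0
  [2] read 0x31 idx=22: raw=0x34007 flags P=1 W=1 U=1 S=0
  [3] read 0x34 idx=26: raw=0x37007 flags P=1 W=1 U=1 S=0
  ✓ 0x37E3E  — 4 lookups
#2 VA=0x6078261ECF0 (w,user):
  [0] read 0x25 idx=12: raw=0x39007 flags P=1 W=1 U=1 S=0
  [1] read 0x39 idx=30: raw=0x3A007 flags P=1 W=1 U=1 S=0
  [2] read 0x3A idx=19: raw=0x3E007 flags P=1 W=1 U=1 S=0
  [3] read 0x3E idx=30: raw=0x40007 flags P=1 W=1 U=1 S=0
  ✓ 0x40CF0  — 4 lookups
#3 VA=0xB06C3A006B7 (r,kernel):
  [0] read 0x25 idx=22: raw=0x42007 flags P=1 W=1 U=1 S=0
  [1] read 0x42 idx=27: raw=0x46007 flags P=1 W=1 U=1 S=0
  [2] read 0x46 idx=29: raw=0x1F006 flags P=0 W=1 U=1 S=0
  ✗ PAGE_NOT_PRESENT  [3 reads]

Access #3 PA: FAULT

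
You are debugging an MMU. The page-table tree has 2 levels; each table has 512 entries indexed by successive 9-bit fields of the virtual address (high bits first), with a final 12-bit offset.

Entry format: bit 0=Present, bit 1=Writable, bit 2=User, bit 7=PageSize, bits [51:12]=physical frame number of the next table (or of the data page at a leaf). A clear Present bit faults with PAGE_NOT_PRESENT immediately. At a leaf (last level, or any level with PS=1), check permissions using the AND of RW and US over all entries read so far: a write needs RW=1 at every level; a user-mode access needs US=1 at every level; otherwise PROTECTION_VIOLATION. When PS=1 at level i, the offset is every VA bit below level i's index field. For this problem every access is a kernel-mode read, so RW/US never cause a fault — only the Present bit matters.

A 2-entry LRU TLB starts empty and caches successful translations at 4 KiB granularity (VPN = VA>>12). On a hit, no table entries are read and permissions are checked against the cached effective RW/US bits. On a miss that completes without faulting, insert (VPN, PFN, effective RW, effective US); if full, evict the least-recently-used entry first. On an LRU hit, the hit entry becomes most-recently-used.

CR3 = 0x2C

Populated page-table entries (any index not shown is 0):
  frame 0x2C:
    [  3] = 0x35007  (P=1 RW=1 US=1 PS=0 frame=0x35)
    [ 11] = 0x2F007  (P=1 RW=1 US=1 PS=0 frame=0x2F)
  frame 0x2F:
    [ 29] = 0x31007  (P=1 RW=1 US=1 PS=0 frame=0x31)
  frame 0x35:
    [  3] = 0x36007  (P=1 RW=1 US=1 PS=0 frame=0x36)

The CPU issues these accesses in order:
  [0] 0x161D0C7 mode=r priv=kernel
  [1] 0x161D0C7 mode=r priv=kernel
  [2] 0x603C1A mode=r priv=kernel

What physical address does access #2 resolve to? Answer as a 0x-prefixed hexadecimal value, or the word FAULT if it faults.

Trace:
#0 VA=0x161D0C7 (r,kernel):
  L0: frame=0x2C idx=11 entry=0x2F007 [P=1 RW=1 US=1 PS=0]
  L1: frame=0x2F idx=29 entry=0x31007 [P=1 RW=1 US=1 PS=0]
  → PA=0x310C7  (2 entries read)
#1 VA=0x161D0C7 (r,kernel):
  TLB hit vpn=0x161D → PA=0x310C7
#2 VA=0x603C1A (r,kernel):
  L0: frame=0x2C idx=3 entry=0x35007 [P=1 RW=1 US=1 PS=0]
  L1: frame=0x35 idx=3 entry=0x36007 [P=1 RW=1 US=1 PS=0]
  → PA=0x36C1A  (2 entries read)

Access #2 PA: 0x36C1A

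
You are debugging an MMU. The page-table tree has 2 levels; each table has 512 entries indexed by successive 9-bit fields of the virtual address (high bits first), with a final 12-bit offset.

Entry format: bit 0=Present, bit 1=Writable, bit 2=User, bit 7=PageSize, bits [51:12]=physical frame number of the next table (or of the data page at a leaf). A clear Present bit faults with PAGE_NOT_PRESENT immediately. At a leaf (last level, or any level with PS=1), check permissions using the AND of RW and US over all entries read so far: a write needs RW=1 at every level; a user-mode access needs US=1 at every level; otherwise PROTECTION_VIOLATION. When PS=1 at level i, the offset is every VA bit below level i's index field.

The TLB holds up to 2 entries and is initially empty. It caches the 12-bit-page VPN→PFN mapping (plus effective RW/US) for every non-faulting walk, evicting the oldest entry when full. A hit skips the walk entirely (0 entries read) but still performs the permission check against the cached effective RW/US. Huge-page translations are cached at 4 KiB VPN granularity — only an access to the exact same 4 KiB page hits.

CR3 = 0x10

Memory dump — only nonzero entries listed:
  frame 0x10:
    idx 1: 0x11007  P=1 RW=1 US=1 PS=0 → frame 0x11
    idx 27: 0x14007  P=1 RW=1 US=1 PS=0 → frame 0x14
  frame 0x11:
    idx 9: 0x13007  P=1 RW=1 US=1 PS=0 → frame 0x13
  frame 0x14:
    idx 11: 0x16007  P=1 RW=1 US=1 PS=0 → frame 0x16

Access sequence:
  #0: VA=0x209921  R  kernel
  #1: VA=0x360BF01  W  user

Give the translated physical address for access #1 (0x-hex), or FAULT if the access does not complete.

Trace:
#0 VA=0x209921 (r,kernel):
  lvl0: tbl 0x10, slot 1 ⇒ 0x11007 (P1/RW1/US1/PS0)
  lvl1: tbl 0x11, slot 9 ⇒ 0x13007 (P1/RW1/US1/PS0)
  → PA=0x13921  (2 entries read)
#1 VA=0x360BF01 (w,user):
  lvl0: tbl 0x10, slot 27 ⇒ 0x14007 (P1/RW1/US1/PS0)
  lvl1: tbl 0x14, slot 11 ⇒ 0x16007 (P1/RW1/US1/PS0)
  → PA=0x16F01  (2 entries read)

Access #1 PA: 0x16F01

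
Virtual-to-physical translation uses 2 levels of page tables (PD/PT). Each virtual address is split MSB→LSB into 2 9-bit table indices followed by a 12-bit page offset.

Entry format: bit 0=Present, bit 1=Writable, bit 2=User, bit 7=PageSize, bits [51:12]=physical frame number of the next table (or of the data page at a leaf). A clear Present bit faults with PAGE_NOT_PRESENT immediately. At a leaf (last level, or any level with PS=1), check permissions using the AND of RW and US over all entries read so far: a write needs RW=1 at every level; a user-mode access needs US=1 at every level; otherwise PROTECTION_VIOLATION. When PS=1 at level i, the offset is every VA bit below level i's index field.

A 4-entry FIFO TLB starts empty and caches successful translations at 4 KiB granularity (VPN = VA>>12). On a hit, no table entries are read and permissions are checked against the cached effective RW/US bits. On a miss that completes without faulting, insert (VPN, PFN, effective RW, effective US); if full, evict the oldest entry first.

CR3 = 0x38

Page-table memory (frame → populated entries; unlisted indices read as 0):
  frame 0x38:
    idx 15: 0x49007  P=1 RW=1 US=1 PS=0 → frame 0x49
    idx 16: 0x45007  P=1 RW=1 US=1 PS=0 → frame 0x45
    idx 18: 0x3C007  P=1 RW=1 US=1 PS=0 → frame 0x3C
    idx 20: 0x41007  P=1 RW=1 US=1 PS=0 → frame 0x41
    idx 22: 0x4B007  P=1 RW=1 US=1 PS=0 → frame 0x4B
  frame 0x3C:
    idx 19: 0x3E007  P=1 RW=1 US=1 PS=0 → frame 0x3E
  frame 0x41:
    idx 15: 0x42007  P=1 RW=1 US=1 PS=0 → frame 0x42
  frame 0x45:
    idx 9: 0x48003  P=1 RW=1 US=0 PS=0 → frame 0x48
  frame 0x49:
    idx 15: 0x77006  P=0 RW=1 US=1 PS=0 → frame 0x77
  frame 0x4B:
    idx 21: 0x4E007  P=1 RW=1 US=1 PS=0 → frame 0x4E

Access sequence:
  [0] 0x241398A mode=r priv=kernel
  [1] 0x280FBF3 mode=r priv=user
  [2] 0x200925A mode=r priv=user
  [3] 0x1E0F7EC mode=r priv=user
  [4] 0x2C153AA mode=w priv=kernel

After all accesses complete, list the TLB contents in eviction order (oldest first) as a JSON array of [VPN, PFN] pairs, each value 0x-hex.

Trace:
#0 VA=0x241398A (r,kernel):
  lvl0: tbl 0x38, slot 18 ⇒ 0x3C007 (P1/RW1/US1/PS0)
  lvl1: tbl 0x3C, slot 19 ⇒ 0x3E007 (P1/RW1/US1/PS0)
  → PA=0x3E98A  (2 entries read)
#1 VA=0x280FBF3 (r,user):
  lvl0: tbl 0x38, slot 20 ⇒ 0x41007 (P1/RW1/US1/PS0)
  lvl1: tbl 0x41, slot 15 ⇒ 0x42007 (P1/RW1/US1/PS0)
  → PA=0x42BF3  (2 entries read)
#2 VA=0x200925A (r,user):
  lvl0: tbl 0x38, slot 16 ⇒ 0x45007 (P1/RW1/US1/PS0)
  lvl1: tbl 0x45, slot 9 ⇒ 0x48003 (P1/RW1/US0/PS0)
  ⇒ fault: PROTECTION_VIOLATION  — 2 lookups
#3 VA=0x1E0F7EC (r,user):
  lvl0: tbl 0x38, slot 15 ⇒ 0x49007 (P1/RW1/US1/PS0)
  lvl1: tbl 0x49, slot 15 ⇒ 0x77006 (P0/RW1/US1/PS0)
  ⇒ fault: PAGE_NOT_PRESENT  — 2 lookups
#4 VA=0x2C153AA (w,kernel):
  lvl0: tbl 0x38, slot 22 ⇒ 0x4B007 (P1/RW1/US1/PS0)
  lvl1: tbl 0x4B, slot 21 ⇒ 0x4E007 (P1/RW1/US1/PS0)
  → PA=0x4E3AA  (2 entries read)

TLB: [["0x2413", "0x3E"], ["0x280F", "0x42"], ["0x2C15", "0x4E"]]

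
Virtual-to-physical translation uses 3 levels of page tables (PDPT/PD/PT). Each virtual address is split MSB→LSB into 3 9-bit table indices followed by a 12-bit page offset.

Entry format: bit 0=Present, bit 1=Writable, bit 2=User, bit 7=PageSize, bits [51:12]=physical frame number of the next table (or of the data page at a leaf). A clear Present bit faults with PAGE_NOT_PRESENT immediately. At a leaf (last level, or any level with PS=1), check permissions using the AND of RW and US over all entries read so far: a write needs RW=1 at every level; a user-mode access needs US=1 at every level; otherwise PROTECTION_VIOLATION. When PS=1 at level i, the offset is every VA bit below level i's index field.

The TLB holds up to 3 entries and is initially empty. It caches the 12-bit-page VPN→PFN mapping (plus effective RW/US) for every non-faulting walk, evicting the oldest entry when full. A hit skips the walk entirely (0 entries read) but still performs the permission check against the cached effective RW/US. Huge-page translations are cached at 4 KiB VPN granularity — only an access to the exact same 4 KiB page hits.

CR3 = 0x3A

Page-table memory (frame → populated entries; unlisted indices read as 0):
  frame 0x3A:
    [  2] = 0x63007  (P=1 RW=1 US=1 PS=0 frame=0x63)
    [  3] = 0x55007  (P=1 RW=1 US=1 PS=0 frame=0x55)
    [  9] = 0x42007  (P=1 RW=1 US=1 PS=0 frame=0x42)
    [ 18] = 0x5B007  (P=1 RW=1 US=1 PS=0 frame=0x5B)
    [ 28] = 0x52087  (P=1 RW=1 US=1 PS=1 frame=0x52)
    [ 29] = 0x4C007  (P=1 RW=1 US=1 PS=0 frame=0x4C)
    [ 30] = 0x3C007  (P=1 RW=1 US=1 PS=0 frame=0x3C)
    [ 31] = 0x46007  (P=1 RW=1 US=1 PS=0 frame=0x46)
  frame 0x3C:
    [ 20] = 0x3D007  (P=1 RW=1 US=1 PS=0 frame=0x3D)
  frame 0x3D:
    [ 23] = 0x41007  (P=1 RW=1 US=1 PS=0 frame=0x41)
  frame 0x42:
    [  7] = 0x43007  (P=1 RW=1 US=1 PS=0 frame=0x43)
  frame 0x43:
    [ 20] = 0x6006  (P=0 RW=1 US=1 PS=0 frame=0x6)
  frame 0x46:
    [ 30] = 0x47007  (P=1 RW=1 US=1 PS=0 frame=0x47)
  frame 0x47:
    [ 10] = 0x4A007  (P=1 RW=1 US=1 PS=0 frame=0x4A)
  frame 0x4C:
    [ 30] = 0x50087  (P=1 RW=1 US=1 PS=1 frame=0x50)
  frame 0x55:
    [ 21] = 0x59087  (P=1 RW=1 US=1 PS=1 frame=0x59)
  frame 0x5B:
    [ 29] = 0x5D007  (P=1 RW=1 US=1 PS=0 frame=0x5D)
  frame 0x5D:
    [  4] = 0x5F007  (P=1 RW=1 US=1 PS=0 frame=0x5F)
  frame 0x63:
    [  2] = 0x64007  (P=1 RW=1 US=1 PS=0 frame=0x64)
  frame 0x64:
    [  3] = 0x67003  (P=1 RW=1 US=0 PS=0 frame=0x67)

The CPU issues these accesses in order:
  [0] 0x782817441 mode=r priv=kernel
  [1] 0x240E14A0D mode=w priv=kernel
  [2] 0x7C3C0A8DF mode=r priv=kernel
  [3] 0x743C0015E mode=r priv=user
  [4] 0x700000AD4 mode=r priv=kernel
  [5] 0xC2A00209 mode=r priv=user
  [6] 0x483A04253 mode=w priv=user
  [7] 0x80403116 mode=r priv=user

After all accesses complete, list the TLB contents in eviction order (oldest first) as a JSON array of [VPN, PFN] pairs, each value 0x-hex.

Per-access translation:
#0 VA=0x782817441 (r,kernel):
  [0] read 0x3A idx=30: raw=0x3C007 flags P=1 W=1 U=1 S=0
  [1] read 0x3C idx=20: raw=0x3D007 flags P=1 W=1 U=1 S=0
  [2] read 0x3D idx=23: raw=0x41007 flags P=1 W=1 U=1 S=0
  → PA=0x41441  (3 entries read)
#1 VA=0x240E14A0D (w,kernel):
  [0] read 0x3A idx=9: raw=0x42007 flags P=1 W=1 U=1 S=0
  [1] read 0x42 idx=7: raw=0x43007 flags P=1 W=1 U=1 S=0
  [2] read 0x43 idx=20: raw=0x6006 flags P=0 W=1 U=1 S=0
  → PAGE_NOT_PRESENT  (3 entries read)
#2 VA=0x7C3C0A8DF (r,kernel):
  [0] read 0x3A idx=31: raw=0x46007 flags P=1 W=1 U=1 S=0
  [1] read 0x46 idx=30: raw=0x47007 flags P=1 W=1 U=1 S=0
  [2] read 0x47 idx=10: raw=0x4A007 flags P=1 W=1 U=1 S=0
  → PA=0x4A8DF  (3 entries read)
#3 VA=0x743C0015E (r,user):
  [0] read 0x3A idx=29: raw=0x4C007 flags P=1 W=1 U=1 S=0
  [1] read 0x4C idx=30: raw=0x50087 flags P=1 W=1 U=1 S=1
  → PA=0x5015E (huge @L1)  (2 entries read)
#4 VA=0x700000AD4 (r,kernel):
  [0] read 0x3A idx=28: raw=0x52087 flags P=1 W=1 U=1 S=1
  → PA=0x52AD4 (huge @L0)  (1 entries read)
#5 VA=0xC2A00209 (r,user):
  [0] read 0x3A idx=3: raw=0x55007 flags P=1 W=1 U=1 S=0
  [1] read 0x55 idx=21: raw=0x59087 flags P=1 W=1 U=1 S=1
  → PA=0x59209 (huge @L1)  (2 entries read)
#6 VA=0x483A04253 (w,user):
  [0] read 0x3A idx=18: raw=0x5B007 flags P=1 W=1 U=1 S=0
  [1] read 0x5B idx=29: raw=0x5D007 flags P=1 W=1 U=1 S=0
  [2] read 0x5D idx=4: raw=0x5F007 flags P=1 W=1 U=1 S=0
  → PA=0x5F253  (3 entries read)
#7 VA=0x80403116 (r,user):
  [0] read 0x3A idx=2: raw=0x63007 flags P=1 W=1 U=1 S=0
  [1] read 0x63 idx=2: raw=0x64007 flags P=1 W=1 U=1 S=0
  [2] read 0x64 idx=3: raw=0x67003 flags P=1 W=1 U=0 S=0
  → PROTECTION_VIOLATION  (3 entries read)

TLB: [["0x700000", "0x52"], ["0xC2A00", "0x59"], ["0x483A04", "0x5F"]]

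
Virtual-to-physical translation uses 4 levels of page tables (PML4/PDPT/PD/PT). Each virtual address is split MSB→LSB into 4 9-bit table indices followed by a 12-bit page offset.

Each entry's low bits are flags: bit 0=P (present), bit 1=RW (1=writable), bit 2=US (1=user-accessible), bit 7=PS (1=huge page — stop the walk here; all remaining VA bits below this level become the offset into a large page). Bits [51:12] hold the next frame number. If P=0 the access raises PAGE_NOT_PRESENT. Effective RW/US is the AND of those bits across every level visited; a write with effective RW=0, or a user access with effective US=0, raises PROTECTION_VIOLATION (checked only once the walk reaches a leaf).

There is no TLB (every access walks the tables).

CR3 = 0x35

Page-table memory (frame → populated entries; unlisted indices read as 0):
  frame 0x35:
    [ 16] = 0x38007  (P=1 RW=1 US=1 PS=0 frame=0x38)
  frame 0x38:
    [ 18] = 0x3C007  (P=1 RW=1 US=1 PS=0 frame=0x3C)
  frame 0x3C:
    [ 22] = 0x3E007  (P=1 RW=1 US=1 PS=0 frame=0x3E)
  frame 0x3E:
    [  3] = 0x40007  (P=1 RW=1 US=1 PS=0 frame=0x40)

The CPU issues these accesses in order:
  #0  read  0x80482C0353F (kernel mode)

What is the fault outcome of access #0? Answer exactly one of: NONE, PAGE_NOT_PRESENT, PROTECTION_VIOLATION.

Walk each access:
#0 VA=0x80482C0353F (r,kernel):
  L0: frame=0x35 idx=16 entry=0x38007 [P=1 RW=1 US=1 PS=0]
  L1: frame=0x38 idx=18 entry=0x3C007 [P=1 RW=1 US=1 PS=0]
  L2: frame=0x3C idx=22 entry=0x3E007 [P=1 RW=1 US=1 PS=0]
  L3: frame=0x3E idx=3 entry=0x40007 [P=1 RW=1 US=1 PS=0]
  ⇒ phys 0x4053F  [4 reads]

Access #0 fault: NONE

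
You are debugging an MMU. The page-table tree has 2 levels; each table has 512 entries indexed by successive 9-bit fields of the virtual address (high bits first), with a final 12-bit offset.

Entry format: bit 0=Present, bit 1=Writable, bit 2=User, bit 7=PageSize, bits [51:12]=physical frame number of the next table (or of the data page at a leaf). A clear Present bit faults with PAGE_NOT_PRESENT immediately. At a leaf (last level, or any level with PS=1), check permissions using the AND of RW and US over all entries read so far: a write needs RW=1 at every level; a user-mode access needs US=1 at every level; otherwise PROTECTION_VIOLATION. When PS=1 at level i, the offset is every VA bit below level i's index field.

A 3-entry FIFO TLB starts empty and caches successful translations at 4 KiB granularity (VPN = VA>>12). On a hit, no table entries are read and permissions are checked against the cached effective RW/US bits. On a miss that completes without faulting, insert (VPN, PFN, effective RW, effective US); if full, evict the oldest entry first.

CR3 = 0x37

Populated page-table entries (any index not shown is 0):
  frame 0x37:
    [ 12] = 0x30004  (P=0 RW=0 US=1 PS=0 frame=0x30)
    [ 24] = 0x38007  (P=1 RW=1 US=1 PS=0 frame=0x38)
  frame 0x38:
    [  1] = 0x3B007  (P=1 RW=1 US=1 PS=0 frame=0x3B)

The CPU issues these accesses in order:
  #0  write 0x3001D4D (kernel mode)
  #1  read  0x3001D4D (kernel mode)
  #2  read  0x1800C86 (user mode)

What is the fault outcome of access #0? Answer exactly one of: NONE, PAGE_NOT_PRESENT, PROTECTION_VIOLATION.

Walk each access:
#0 VA=0x3001D4D (w,kernel):
  L0 @0x37[24] → 0x38007  P=1,RW=1,US=1,PS=0
  L1 @0x38[1] → 0x3B007  P=1,RW=1,US=1,PS=0
  ✓ 0x3BD4D  — 2 lookups
#1 VA=0x3001D4D (r,kernel):
  TLB hit vpn=0x3001 → PA=0x3BD4D
#2 VA=0x1800C86 (r,user):
  L0 @0x37[12] → 0x30004  P=0,RW=0,US=1,PS=0
  ✗ PAGE_NOT_PRESENT  [1 reads]

Access #0 fault: NONE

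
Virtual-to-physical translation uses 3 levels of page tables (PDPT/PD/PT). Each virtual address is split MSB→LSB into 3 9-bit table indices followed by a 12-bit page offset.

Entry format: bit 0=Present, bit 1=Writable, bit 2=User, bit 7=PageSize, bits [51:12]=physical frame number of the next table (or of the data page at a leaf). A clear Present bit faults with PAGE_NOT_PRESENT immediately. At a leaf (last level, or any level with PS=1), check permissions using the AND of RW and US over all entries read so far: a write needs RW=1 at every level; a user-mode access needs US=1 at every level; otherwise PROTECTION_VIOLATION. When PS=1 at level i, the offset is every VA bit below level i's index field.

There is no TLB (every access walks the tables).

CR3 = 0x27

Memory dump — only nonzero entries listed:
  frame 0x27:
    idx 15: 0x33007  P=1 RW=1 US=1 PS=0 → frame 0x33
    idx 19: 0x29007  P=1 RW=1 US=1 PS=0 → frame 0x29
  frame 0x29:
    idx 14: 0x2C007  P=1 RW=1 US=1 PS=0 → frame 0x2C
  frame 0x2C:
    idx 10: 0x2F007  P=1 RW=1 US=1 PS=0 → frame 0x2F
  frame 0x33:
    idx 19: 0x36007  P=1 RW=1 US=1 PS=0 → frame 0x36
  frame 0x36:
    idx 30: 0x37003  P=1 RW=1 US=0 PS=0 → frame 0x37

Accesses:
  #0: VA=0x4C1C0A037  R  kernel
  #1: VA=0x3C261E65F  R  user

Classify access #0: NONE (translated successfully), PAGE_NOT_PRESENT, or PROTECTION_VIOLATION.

Trace:
#0 VA=0x4C1C0A037 (r,kernel):
  [0] read 0x27 idx=19: raw=0x29007 flags P=1 W=1 U=1 S=0
  [1] read 0x29 idx=14: raw=0x2C007 flags P=1 W=1 U=1 S=0
  [2] read 0x2C idx=10: raw=0x2F007 flags P=1 W=1 U=1 S=0
  → PA=0x2F037  (3 entries read)
#1 VA=0x3C261E65F (r,user):
  [0] read 0x27 idx=15: raw=0x33007 flags P=1 W=1 U=1 S=0
  [1] read 0x33 idx=19: raw=0x36007 flags P=1 W=1 U=1 S=0
  [2] read 0x36 idx=30: raw=0x37003 flags P=1 W=1 U=0 S=0
  → PROTECTION_VIOLATION  (3 entries read)

Access #0 fault: NONE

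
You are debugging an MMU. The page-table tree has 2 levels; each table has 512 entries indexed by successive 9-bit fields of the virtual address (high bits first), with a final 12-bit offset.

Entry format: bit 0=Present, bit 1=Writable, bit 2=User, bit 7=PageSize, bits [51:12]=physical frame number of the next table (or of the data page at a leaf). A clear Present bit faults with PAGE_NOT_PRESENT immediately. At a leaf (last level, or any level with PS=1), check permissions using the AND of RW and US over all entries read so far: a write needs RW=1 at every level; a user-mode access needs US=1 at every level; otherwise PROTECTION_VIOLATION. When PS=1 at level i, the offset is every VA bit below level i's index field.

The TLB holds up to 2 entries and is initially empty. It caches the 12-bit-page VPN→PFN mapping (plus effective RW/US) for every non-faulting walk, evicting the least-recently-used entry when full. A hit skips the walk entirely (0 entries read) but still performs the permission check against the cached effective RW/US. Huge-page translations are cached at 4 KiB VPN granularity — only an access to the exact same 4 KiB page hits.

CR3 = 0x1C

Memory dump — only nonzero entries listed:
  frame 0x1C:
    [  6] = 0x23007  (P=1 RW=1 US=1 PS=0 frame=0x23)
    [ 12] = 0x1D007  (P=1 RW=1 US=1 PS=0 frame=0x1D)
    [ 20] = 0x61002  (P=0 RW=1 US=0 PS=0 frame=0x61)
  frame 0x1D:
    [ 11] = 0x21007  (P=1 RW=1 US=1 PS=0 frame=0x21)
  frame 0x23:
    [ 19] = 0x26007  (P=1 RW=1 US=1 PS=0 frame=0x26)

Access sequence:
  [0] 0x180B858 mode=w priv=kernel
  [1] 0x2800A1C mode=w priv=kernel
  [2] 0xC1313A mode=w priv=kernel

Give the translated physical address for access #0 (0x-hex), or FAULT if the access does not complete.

Walk each access:
#0 VA=0x180B858 (w,kernel):
  L0 @0x1C[12] → 0x1D007  P=1,RW=1,US=1,PS=0
  L1 @0x1D[11] → 0x21007  P=1,RW=1,US=1,PS=0
  ✓ 0x21858  — 2 lookups
#1 VA=0x2800A1C (w,kernel):
  L0 @0x1C[20] → 0x61002  P=0,RW=1,US=0,PS=0
  ✗ PAGE_NOT_PRESENT  [1 reads]
#2 VA=0xC1313A (w,kernel):
  L0 @0x1C[6] → 0x23007  P=1,RW=1,US=1,PS=0
  L1 @0x23[19] → 0x26007  P=1,RW=1,US=1,PS=0
  ✓ 0x2613A  — 2 lookups

Access #0 PA: 0x21858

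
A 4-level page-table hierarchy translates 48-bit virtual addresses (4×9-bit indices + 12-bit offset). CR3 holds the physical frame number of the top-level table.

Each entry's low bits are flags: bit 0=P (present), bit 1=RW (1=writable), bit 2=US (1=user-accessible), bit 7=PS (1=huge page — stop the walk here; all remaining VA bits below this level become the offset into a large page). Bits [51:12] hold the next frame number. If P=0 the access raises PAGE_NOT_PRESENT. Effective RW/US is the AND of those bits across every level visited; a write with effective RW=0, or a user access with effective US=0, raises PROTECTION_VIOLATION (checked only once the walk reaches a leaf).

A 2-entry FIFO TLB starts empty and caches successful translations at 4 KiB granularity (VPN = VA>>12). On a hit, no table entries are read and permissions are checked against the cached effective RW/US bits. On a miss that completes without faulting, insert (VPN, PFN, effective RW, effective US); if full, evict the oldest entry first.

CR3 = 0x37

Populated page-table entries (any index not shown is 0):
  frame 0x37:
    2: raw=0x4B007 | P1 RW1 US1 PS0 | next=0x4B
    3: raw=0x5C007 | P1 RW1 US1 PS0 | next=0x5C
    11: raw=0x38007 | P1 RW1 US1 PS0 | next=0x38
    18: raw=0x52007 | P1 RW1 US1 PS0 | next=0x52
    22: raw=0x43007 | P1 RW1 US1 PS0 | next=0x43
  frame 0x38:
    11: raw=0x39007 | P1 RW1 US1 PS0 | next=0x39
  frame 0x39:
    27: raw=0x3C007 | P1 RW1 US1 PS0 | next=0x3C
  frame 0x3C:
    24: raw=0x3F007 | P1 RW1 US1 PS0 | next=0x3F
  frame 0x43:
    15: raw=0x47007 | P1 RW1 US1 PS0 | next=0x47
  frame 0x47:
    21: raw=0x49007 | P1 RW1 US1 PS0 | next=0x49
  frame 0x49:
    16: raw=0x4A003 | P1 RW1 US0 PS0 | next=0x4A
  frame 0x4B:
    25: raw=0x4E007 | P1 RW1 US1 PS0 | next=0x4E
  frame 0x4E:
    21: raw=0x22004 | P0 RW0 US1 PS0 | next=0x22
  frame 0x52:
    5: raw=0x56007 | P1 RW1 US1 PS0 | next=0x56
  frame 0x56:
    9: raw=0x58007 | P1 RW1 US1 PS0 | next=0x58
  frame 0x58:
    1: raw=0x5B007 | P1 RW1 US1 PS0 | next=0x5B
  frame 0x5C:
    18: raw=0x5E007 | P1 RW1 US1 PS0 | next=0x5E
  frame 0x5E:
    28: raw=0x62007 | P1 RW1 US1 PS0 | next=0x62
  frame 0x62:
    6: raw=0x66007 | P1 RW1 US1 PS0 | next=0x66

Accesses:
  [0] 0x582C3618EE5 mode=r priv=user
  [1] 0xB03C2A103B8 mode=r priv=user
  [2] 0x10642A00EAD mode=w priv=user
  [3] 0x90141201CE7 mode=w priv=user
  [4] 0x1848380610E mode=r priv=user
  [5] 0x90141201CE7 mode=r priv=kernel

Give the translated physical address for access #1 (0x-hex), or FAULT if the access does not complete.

Trace:
#0 VA=0x582C3618EE5 (r,user):
  lvl0: tbl 0x37, slot 11 ⇒ 0x38007 (P1/RW1/US1/PS0)
  lvl1: tbl 0x38, slot 11 ⇒ 0x39007 (P1/RW1/US1/PS0)
  lvl2: tbl 0x39, slot 27 ⇒ 0x3C007 (P1/RW1/US1/PS0)
  lvl3: tbl 0x3C, slot 24 ⇒ 0x3F007 (P1/RW1/US1/PS0)
  → PA=0x3FEE5  (4 entries read)
#1 VA=0xB03C2A103B8 (r,user):
  lvl0: tbl 0x37, slot 22 ⇒ 0x43007 (P1/RW1/US1/PS0)
  lvl1: tbl 0x43, slot 15 ⇒ 0x47007 (P1/RW1/US1/PS0)
  lvl2: tbl 0x47, slot 21 ⇒ 0x49007 (P1/RW1/US1/PS0)
  lvl3: tbl 0x49, slot 16 ⇒ 0x4A003 (P1/RW1/US0/PS0)
  → PROTECTION_VIOLATION  (4 entries read)
#2 VA=0x10642A00EAD (w,user):
  lvl0: tbl 0x37, slot 2 ⇒ 0x4B007 (P1/RW1/US1/PS0)
  lvl1: tbl 0x4B, slot 25 ⇒ 0x4E007 (P1/RW1/US1/PS0)
  lvl2: tbl 0x4E, slot 21 ⇒ 0x22004 (P0/RW0/US1/PS0)
  → PAGE_NOT_PRESENT  (3 entries read)
#3 VA=0x90141201CE7 (w,user):
  lvl0: tbl 0x37, slot 18 ⇒ 0x52007 (P1/RW1/US1/PS0)
  lvl1: tbl 0x52, slot 5 ⇒ 0x56007 (P1/RW1/US1/PS0)
  lvl2: tbl 0x56, slot 9 ⇒ 0x58007 (P1/RW1/US1/PS0)
  lvl3: tbl 0x58, slot 1 ⇒ 0x5B007 (P1/RW1/US1/PS0)
  → PA=0x5BCE7  (4 entries read)
#4 VA=0x1848380610E (r,user):
  lvl0: tbl 0x37, slot 3 ⇒ 0x5C007 (P1/RW1/US1/PS0)
  lvl1: tbl 0x5C, slot 18 ⇒ 0x5E007 (P1/RW1/US1/PS0)
  lvl2: tbl 0x5E, slot 28 ⇒ 0x62007 (P1/RW1/US1/PS0)
  lvl3: tbl 0x62, slot 6 ⇒ 0x66007 (P1/RW1/US1/PS0)
  → PA=0x6610E  (4 entries read)
#5 VA=0x90141201CE7 (r,kernel):
  TLB hit vpn=0x90141201 → PA=0x5BCE7

Access #1 PA: FAULT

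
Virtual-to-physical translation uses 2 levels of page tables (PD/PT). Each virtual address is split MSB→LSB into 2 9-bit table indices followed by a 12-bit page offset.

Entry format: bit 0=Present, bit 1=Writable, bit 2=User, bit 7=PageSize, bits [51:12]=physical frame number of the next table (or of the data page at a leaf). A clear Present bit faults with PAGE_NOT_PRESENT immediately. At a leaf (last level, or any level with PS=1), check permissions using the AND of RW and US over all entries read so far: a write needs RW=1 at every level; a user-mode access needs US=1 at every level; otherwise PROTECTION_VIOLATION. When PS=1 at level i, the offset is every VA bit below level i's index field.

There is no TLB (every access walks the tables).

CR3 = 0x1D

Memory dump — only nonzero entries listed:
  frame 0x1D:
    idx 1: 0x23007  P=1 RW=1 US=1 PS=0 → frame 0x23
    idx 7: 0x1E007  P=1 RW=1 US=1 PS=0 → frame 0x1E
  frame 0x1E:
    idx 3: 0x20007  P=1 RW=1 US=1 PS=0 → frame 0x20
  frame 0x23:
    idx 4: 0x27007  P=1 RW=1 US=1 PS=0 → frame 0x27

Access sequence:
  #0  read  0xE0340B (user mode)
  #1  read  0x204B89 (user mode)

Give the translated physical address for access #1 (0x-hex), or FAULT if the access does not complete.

Walk each access:
#0 VA=0xE0340B (r,user):
  [0] read 0x1D idx=7: raw=0x1E007 flags P=1 W=1 U=1 S=0
  [1] read 0x1E idx=3: raw=0x20007 flags P=1 W=1 U=1 S=0
  → PA=0x2040B  (2 entries read)
#1 VA=0x204B89 (r,user):
  [0] read 0x1D idx=1: raw=0x23007 flags P=1 W=1 U=1 S=0
  [1] read 0x23 idx=4: raw=0x27007 flags P=1 W=1 U=1 S=0
  → PA=0x27B89  (2 entries read)

Access #1 PA: 0x27B89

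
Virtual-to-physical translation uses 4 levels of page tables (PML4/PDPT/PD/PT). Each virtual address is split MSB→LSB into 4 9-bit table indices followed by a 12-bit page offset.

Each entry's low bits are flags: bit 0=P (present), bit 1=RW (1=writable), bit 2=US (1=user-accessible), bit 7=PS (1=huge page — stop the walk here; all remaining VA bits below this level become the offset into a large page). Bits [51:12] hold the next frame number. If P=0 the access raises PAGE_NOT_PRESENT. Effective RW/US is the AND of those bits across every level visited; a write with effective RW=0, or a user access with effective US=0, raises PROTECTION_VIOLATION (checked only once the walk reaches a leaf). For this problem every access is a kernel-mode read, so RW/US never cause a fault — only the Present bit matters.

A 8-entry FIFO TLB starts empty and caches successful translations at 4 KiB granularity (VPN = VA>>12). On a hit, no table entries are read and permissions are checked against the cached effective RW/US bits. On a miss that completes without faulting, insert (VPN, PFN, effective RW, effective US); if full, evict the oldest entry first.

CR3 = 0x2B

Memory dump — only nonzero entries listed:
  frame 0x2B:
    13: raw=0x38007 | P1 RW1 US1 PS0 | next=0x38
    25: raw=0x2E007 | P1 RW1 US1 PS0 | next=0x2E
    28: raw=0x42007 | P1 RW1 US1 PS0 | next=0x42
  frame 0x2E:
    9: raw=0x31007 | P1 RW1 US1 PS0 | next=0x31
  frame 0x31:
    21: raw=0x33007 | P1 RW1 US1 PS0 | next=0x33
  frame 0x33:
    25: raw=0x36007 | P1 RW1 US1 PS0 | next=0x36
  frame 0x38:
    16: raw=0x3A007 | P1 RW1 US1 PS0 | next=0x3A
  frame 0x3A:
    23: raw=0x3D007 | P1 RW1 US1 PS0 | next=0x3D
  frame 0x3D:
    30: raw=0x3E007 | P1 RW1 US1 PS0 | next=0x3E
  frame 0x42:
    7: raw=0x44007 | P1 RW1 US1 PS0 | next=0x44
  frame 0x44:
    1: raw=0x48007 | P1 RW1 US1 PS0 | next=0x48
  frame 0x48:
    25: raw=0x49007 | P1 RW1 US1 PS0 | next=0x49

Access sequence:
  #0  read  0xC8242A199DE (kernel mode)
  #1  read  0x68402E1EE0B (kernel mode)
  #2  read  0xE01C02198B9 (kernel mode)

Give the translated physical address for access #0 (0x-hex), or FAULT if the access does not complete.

Walk each access:
#0 VA=0xC8242A199DE (r,kernel):
  [0] read 0x2B idx=25: raw=0x2E007 flags P=1 W=1 U=1 S=0
  [1] read 0x2E idx=9: raw=0x31007 flags P=1 W=1 U=1 S=0
  [2] read 0x31 idx=21: raw=0x33007 flags P=1 W=1 U=1 S=0
  [3] read 0x33 idx=25: raw=0x36007 flags P=1 W=1 U=1 S=0
  → PA=0x369DE  (4 entries read)
#1 VA=0x68402E1EE0B (r,kernel):
  [0] read 0x2B idx=13: raw=0x38007 flags P=1 W=1 U=1 S=0
  [1] read 0x38 idx=16: raw=0x3A007 flags P=1 W=1 U=1 S=0
  [2] read 0x3A idx=23: raw=0x3D007 flags P=1 W=1 U=1 S=0
  [3] read 0x3D idx=30: raw=0x3E007 flags P=1 W=1 U=1 S=0
  → PA=0x3EE0B  (4 entries read)
#2 VA=0xE01C02198B9 (r,kernel):
  [0] read 0x2B idx=28: raw=0x42007 flags P=1 W=1 U=1 S=0
  [1] read 0x42 idx=7: raw=0x44007 flags P=1 W=1 U=1 S=0
  [2] read 0x44 idx=1: raw=0x48007 flags P=1 W=1 U=1 S=0
  [3] read 0x48 idx=25: raw=0x49007 flags P=1 W=1 U=1 S=0
  → PA=0x498B9  (4 entries read)

Access #0 PA: 0x369DE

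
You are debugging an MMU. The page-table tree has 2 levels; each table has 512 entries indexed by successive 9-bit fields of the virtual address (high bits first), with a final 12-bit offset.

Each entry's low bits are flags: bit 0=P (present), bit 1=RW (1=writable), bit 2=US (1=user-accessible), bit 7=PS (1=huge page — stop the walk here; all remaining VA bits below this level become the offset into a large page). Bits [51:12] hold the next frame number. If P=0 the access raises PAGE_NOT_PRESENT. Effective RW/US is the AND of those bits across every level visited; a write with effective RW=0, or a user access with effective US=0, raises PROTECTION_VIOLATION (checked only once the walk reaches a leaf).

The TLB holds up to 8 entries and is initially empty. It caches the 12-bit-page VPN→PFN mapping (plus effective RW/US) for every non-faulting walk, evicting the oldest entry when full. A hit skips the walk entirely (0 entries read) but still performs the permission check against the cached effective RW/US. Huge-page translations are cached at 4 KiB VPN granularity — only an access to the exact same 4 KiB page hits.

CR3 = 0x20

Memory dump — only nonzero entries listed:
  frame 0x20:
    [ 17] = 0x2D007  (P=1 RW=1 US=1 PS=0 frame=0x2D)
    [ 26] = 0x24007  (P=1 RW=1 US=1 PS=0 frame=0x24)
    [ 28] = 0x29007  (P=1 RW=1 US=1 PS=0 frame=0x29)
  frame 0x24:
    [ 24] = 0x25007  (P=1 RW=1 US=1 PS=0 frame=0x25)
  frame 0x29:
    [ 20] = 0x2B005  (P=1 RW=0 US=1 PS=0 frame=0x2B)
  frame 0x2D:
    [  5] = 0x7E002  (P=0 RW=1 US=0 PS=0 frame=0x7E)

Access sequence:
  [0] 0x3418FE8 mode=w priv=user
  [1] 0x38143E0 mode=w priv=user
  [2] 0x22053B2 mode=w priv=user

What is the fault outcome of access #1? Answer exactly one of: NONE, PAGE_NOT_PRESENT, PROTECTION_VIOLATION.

Walk each access:
#0 VA=0x3418FE8 (w,user):
  L0: frame=0x20 idx=26 entry=0x24007 [P=1 RW=1 US=1 PS=0]
  L1: frame=0x24 idx=24 entry=0x25007 [P=1 RW=1 US=1 PS=0]
  → PA=0x25FE8  (2 entries read)
#1 VA=0x38143E0 (w,user):
  L0: frame=0x20 idx=28 entry=0x29007 [P=1 RW=1 US=1 PS=0]
  L1: frame=0x29 idx=20 entry=0x2B005 [P=1 RW=0 US=1 PS=0]
  ✗ PROTECTION_VIOLATION  [2 reads]
#2 VA=0x22053B2 (w,user):
  L0: frame=0x20 idx=17 entry=0x2D007 [P=1 RW=1 US=1 PS=0]
  L1: frame=0x2D idx=5 entry=0x7E002 [P=0 RW=1 US=0 PS=0]
  ✗ PAGE_NOT_PRESENT  [2 reads]

Access #1 fault: PROTECTION_VIOLATION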